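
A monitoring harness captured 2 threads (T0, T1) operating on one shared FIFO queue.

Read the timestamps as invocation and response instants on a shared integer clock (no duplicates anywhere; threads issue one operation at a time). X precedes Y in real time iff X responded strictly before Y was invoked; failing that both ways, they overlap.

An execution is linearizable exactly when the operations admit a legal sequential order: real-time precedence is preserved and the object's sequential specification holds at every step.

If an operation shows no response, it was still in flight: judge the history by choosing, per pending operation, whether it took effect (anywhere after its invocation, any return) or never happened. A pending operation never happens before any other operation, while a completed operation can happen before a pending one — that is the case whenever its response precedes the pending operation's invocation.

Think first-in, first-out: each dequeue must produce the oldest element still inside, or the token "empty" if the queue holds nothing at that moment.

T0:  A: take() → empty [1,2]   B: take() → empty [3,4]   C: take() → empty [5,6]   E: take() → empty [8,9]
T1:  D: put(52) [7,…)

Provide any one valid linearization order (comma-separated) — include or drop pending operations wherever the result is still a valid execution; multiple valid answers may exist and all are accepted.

A, B, C, E

step 1: A take() → empty — queue <>
step 2: B take() → empty — queue <>
step 3: C take() → empty — queue <>
step 4: E take() → empty — queue <>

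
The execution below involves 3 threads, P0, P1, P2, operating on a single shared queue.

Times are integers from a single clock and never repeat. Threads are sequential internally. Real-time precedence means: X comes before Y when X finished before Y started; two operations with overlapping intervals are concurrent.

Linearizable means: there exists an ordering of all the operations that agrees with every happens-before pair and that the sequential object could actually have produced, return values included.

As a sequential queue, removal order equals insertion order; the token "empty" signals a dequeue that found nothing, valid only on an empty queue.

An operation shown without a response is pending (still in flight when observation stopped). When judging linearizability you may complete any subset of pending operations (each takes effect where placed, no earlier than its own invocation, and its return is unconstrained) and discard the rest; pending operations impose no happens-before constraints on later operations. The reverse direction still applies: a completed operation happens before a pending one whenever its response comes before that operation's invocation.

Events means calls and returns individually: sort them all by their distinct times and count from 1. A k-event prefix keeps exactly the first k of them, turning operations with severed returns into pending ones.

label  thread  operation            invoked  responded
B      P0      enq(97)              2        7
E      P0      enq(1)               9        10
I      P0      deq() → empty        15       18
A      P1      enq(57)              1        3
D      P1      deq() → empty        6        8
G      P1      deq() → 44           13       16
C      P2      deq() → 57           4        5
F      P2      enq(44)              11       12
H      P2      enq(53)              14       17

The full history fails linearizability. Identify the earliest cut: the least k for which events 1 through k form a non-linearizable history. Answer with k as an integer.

events 1..15 are linearizable, e.g. via A, C, D, B, E, F:
1. A enq(57), leaving queue <57>
2. C deq() → 57, leaving queue <>
3. D deq() → empty, leaving queue <>
4. B enq(97), leaving queue <97>
5. E enq(1), leaving queue <97,1>
6. F enq(44), leaving queue <97,1,44>
adding event 16 (G responds at 16) leaves no legal real-time order
no completion choice of the 2 pending operations (H, I) rescues it — every subset was tried
for example A, B, C, D, E, F, G (pending dropped) fails at step 4: D deq() → empty is not legal there
for example A, C, B, D, E, F, G (pending dropped) fails at step 4: D deq() → empty is not legal there

16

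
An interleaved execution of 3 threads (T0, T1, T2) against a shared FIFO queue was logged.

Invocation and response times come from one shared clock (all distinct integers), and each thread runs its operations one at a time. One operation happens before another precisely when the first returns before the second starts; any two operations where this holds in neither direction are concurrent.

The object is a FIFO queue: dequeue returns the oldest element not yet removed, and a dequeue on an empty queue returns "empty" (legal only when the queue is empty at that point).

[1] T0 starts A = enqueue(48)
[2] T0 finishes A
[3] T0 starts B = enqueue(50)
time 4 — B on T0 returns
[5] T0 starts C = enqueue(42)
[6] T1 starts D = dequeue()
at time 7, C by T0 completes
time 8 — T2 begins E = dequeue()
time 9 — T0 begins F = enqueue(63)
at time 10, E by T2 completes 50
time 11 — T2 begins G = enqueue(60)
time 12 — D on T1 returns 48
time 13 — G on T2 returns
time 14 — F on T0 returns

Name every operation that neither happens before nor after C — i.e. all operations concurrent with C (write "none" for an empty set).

C spans [5,7]: anything still running between times 5 and 7 counts as concurrent
A [1,2]: before
B [3,4]: before
D [6,12]: concurrent
E [8,10]: after
F [9,14]: after
G [11,13]: after

D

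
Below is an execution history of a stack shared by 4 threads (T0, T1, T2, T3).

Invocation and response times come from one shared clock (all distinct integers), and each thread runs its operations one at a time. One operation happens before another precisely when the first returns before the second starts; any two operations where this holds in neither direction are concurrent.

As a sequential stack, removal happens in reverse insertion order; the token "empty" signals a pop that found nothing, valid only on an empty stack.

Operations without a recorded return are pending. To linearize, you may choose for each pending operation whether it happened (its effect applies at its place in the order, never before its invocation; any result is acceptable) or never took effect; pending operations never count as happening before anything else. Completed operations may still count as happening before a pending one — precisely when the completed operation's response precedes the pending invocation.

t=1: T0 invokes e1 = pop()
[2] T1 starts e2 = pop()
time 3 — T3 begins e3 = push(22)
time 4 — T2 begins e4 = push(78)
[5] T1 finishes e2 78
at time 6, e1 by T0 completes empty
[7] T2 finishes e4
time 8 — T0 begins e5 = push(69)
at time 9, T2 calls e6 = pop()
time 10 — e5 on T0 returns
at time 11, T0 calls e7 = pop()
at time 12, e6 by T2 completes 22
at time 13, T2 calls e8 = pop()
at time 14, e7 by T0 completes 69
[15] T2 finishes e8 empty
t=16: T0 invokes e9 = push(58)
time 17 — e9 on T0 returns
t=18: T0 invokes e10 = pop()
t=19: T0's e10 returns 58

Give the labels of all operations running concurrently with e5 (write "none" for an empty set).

overlap test against e5 [8,10]: concurrent iff the interval meets 8..10
e1 [1,6]: before
e2 [2,5]: before
e3 [3,…): concurrent
e4 [4,7]: before
e6 [9,12]: concurrent
e7 [11,14]: after
e8 [13,15]: after
e9 [16,17]: after
e10 [18,19]: after

e3, e6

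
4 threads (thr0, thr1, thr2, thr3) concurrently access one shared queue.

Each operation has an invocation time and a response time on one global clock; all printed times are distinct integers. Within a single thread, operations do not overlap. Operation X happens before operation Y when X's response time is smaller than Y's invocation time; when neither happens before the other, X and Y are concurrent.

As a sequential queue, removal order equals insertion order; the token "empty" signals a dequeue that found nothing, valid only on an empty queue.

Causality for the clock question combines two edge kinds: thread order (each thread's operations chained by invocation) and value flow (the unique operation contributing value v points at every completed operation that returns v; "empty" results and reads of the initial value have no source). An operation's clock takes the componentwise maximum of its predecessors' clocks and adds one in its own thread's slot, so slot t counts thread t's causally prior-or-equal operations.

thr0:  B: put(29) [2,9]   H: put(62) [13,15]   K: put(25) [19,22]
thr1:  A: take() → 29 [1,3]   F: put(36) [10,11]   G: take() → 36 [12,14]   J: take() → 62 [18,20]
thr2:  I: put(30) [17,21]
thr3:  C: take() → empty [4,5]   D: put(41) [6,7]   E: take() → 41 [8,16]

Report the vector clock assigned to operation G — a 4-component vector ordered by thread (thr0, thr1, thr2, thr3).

root op C, invoked 4: fresh clock plus thr3's own tick → (0, 0, 0, 1)
root op I, invoked 17: fresh clock plus thr2's own tick → (0, 0, 1, 0)
root op B, invoked 2: fresh clock plus thr0's own tick → (1, 0, 0, 0)
D (invocation 6): componentwise max over VC(C)=(0, 0, 0, 1), +1 at thr3, giving (0, 0, 0, 2)
A (invocation 1): componentwise max over VC(B)=(1, 0, 0, 0), +1 at thr1, giving (1, 1, 0, 0)
H (invocation 13): componentwise max over VC(B)=(1, 0, 0, 0), +1 at thr0, giving (2, 0, 0, 0)
E (invocation 8): componentwise max over VC(D)=(0, 0, 0, 2), +1 at thr3, giving (0, 0, 0, 3)
F (invocation 10): componentwise max over VC(A)=(1, 1, 0, 0), +1 at thr1, giving (1, 2, 0, 0)
K (invocation 19): componentwise max over VC(H)=(2, 0, 0, 0), +1 at thr0, giving (3, 0, 0, 0)
G (invocation 12): componentwise max over VC(F)=(1, 2, 0, 0), +1 at thr1, giving (1, 3, 0, 0)
J (invocation 18): componentwise max over VC(G)=(1, 3, 0, 0), VC(H)=(2, 0, 0, 0), +1 at thr1, giving (2, 4, 0, 0)
target: VC(G) = (1, 3, 0, 0)

(1, 3, 0, 0)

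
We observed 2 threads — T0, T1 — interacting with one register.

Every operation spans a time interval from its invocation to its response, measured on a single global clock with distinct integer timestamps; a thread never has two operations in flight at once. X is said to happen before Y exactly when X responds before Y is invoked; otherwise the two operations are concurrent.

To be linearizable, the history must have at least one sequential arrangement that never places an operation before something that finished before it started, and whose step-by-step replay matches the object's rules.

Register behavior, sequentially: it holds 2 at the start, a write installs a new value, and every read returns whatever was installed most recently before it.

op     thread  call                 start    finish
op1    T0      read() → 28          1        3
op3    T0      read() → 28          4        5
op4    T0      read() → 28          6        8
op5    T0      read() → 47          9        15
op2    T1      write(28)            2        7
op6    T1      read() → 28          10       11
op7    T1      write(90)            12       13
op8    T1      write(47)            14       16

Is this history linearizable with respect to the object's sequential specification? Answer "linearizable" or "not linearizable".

one valid linearization: op2, op1, op3, op4, op6, op7, op8, op5
after step 1 (op2 write(28)): value 28
after step 2 (op1 read() → 28): value 28
after step 3 (op3 read() → 28): value 28
after step 4 (op4 read() → 28): value 28
after step 5 (op6 read() → 28): value 28
after step 6 (op7 write(90)): value 90
after step 7 (op8 write(47)): value 47
after step 8 (op5 read() → 47): value 47

linearizable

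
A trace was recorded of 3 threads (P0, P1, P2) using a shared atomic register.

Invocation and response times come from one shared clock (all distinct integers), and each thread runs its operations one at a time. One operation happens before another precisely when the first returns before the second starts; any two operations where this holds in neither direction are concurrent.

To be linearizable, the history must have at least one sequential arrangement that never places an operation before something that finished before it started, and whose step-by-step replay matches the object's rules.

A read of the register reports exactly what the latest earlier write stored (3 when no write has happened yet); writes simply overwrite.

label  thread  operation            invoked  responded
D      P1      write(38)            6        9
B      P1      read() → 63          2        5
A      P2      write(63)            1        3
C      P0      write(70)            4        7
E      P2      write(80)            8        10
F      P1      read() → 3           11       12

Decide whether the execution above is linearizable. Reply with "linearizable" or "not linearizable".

not linearizable

prefix check: 1..11 passes, 1..12 fails once F's time-12 response joins
no legal order exists: 8 real-time-consistent candidates over 6 completed atomic register operations, all rejected
for example A, B, C, D, E, F fails at step 6: F read() → 3 is not legal there
for example A, B, C, E, D, F fails at step 6: F read() → 3 is not legal there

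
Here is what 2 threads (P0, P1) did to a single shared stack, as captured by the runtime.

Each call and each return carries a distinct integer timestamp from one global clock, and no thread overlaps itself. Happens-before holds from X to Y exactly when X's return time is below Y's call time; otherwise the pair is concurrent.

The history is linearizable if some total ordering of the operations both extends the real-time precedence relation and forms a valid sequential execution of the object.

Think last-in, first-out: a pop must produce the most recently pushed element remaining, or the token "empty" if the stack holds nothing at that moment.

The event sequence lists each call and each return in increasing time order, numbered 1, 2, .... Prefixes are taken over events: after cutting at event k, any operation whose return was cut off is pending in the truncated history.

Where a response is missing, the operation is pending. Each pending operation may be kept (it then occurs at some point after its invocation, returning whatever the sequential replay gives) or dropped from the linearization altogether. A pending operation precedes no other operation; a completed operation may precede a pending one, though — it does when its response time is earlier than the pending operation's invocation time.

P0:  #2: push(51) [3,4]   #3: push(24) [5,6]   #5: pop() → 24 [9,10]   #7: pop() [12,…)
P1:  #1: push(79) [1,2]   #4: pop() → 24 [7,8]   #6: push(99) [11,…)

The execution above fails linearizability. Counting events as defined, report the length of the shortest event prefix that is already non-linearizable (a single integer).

events 1..9 are linearizable; a witness order is #1, #2, #3, #4:
after step 1 (#1 push(79)): stack <79>
after step 2 (#2 push(51)): stack <79,51>
after step 3 (#3 push(24)): stack <79,51,24>
after step 4 (#4 pop() → 24): stack <79,51>
include event 10 — #5 responding at 10 — and every candidate order breaks
sample order #1, #2, #3, #4, #5 stalls at step 5 — #5 pop() → 24 has no legal effect

10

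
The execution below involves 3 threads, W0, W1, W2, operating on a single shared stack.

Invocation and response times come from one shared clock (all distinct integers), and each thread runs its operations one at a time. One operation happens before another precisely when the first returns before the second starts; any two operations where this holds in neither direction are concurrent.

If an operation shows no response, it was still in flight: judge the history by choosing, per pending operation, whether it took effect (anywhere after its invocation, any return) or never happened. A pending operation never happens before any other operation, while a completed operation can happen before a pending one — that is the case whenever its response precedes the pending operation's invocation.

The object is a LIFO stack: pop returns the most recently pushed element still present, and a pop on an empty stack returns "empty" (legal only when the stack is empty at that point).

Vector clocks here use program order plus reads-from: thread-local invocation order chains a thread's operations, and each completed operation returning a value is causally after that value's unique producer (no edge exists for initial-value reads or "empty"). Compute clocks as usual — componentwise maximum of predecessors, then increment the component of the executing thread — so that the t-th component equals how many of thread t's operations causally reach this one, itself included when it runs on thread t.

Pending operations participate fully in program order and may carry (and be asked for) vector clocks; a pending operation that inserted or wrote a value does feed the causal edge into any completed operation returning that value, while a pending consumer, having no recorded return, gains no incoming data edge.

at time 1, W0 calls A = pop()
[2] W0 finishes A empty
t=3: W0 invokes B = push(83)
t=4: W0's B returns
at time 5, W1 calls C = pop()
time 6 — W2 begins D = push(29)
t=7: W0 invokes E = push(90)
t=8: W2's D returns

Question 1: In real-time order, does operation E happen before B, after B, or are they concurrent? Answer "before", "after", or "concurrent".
Answer: after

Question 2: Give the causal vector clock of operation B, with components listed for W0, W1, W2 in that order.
Answer: (2, 0, 0)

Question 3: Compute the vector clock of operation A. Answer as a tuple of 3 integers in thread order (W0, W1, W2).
Answer: (1, 0, 0)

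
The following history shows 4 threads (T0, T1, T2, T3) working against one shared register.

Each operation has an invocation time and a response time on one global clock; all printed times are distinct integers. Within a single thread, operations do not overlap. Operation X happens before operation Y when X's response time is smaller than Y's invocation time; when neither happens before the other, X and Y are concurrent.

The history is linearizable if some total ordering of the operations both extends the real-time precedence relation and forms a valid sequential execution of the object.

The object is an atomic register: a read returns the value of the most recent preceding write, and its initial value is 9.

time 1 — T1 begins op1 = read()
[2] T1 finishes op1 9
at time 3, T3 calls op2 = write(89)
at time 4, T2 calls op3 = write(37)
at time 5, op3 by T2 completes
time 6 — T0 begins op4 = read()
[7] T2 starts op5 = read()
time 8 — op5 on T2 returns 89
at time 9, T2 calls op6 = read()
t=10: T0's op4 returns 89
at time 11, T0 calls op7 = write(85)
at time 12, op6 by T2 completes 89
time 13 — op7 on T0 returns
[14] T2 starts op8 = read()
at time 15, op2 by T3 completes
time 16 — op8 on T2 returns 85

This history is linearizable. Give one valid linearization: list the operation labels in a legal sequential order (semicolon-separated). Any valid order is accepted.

op1; op3; op2; op4; op5; op6; op7; op8

step 1: op1 read() → 9 — value 9
step 2: op3 write(37) — value 37
step 3: op2 write(89) — value 89
step 4: op4 read() → 89 — value 89
step 5: op5 read() → 89 — value 89
step 6: op6 read() → 89 — value 89
step 7: op7 write(85) — value 85
step 8: op8 read() → 85 — value 85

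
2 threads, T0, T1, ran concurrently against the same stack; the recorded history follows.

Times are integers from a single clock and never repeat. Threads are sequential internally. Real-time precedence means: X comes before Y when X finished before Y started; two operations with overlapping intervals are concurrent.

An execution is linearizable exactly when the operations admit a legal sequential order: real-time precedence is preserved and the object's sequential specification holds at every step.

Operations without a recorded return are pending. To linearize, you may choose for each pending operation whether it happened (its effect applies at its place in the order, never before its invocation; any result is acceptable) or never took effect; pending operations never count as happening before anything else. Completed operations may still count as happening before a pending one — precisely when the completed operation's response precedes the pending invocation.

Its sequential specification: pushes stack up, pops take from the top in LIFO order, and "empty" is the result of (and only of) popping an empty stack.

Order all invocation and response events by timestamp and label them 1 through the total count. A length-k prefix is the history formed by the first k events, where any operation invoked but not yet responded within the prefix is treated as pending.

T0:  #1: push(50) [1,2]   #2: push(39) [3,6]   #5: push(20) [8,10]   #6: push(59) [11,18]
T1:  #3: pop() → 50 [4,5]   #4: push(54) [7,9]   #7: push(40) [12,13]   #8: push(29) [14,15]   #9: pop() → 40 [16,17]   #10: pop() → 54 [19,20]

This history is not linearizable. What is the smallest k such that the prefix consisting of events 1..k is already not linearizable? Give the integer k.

17

events 1..16 are linearizable; a witness order is #1, #3, #2, #4, #5, #6, #7, #8:
after step 1 (#1 push(50)): stack <50>
after step 2 (#3 pop() → 50): stack <>
after step 3 (#2 push(39)): stack <39>
after step 4 (#4 push(54)): stack <39,54>
after step 5 (#5 push(20)): stack <39,54,20>
after step 6 (#6 push(59) (pending, included)): stack <39,54,20,59>
after step 7 (#7 push(40)): stack <39,54,20,59,40>
after step 8 (#8 push(29)): stack <39,54,20,59,40,29>
include event 17 — #9 responding at 17 — and every candidate order breaks
no escape via the 1 pending operation (#6): every completion choice fails
for example #1, #2, #3, #4, #5, #7, #8, #9 (pending dropped) fails at step 3: #3 pop() → 50 is not legal there
for example #1, #2, #3, #5, #4, #7, #8, #9 (pending dropped) fails at step 3: #3 pop() → 50 is not legal there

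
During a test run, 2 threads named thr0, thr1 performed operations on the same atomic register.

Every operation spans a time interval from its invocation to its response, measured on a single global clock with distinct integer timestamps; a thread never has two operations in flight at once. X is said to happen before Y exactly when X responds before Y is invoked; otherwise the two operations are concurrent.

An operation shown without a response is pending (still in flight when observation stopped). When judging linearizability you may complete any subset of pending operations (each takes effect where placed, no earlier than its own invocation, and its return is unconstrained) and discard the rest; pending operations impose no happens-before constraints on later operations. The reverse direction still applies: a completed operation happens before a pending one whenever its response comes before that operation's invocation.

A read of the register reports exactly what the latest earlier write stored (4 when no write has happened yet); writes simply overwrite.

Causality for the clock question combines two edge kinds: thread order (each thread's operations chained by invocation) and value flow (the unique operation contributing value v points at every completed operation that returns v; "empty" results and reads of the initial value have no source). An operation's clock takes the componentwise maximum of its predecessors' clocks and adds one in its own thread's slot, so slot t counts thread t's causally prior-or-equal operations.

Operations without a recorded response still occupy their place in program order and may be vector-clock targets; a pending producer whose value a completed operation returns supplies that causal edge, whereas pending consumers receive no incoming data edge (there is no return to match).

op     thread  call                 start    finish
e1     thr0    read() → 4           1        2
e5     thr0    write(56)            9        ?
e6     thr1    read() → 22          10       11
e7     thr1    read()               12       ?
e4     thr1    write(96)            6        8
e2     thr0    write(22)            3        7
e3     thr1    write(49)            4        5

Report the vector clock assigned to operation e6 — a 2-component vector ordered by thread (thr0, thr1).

VC(e3, invoked at 4): no causal predecessors; +1 on thr1 → (0, 1)
VC(e1, invoked at 1): no causal predecessors; +1 on thr0 → (1, 0)
e4 (invocation 6): componentwise max over VC(e3)=(0, 1), +1 at thr1, giving (0, 2)
e2 (invocation 3): componentwise max over VC(e1)=(1, 0), +1 at thr0, giving (2, 0)
e5 (invocation 9): componentwise max over VC(e2)=(2, 0), +1 at thr0, giving (3, 0)
e6 (invocation 10): componentwise max over VC(e2)=(2, 0), VC(e4)=(0, 2), +1 at thr1, giving (2, 3)
e7 (invocation 12): componentwise max over VC(e6)=(2, 3), +1 at thr1, giving (2, 4)
target: VC(e6) = (2, 3)

(2, 3)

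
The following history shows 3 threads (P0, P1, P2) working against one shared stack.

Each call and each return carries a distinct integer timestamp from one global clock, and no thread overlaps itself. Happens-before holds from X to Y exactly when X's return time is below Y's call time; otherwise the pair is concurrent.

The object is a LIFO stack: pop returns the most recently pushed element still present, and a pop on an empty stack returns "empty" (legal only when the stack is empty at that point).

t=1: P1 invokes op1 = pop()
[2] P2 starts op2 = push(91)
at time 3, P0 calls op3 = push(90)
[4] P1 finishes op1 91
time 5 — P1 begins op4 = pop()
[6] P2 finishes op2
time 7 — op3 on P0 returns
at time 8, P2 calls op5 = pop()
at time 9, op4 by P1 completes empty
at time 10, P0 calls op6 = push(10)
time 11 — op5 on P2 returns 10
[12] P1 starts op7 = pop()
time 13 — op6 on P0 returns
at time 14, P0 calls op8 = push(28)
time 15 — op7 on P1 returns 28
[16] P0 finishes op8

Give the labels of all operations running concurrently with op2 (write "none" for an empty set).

op1, op3, op4

op2 runs from 2 to 6; window-overlapping ops are concurrent
op1 [1,4]: concurrent
op3 [3,7]: concurrent
op4 [5,9]: concurrent
op5 [8,11]: after
op6 [10,13]: after
op7 [12,15]: after
op8 [14,16]: after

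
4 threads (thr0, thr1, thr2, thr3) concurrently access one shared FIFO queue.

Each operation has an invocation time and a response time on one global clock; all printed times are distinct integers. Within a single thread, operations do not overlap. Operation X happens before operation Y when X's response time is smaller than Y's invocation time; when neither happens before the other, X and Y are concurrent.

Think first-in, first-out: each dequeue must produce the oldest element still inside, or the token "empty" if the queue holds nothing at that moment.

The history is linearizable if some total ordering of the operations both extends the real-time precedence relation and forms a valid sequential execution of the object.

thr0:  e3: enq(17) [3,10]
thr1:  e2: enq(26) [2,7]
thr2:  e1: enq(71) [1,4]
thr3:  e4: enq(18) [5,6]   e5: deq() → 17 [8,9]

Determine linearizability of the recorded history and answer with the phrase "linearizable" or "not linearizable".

witness order: e3, e1, e2, e4, e5
step 1: e3 enq(17) — queue <17>
step 2: e1 enq(71) — queue <17,71>
step 3: e2 enq(26) — queue <17,71,26>
step 4: e4 enq(18) — queue <17,71,26,18>
step 5: e5 deq() → 17 — queue <71,26,18>

linearizable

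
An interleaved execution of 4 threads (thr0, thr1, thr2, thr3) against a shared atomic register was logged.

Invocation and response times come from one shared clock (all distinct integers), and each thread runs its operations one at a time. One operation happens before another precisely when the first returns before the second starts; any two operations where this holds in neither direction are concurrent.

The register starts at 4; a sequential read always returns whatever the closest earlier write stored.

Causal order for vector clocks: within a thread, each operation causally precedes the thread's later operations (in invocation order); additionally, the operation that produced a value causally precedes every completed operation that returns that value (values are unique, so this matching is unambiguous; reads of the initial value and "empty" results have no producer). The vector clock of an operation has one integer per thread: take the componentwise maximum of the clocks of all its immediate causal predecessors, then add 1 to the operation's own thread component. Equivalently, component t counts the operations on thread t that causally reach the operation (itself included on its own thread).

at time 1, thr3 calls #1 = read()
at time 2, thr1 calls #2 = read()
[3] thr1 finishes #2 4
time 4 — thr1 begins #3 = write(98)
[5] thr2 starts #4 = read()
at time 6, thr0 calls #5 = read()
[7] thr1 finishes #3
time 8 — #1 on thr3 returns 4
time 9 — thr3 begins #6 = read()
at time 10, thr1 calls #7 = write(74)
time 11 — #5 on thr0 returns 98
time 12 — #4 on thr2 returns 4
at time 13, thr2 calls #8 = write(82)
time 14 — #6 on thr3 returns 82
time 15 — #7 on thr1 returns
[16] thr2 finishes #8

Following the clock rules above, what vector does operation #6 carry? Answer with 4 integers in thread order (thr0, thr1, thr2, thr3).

(0, 0, 2, 2)

#1 (invocation 1): nothing precedes it; thr3's component alone gives (0, 0, 0, 1)
#4 (invocation 5): nothing precedes it; thr2's component alone gives (0, 0, 1, 0)
#2 (invocation 2): nothing precedes it; thr1's component alone gives (0, 1, 0, 0)
#8 (invocation 13): componentwise max over VC(#4)=(0, 0, 1, 0), +1 at thr2, giving (0, 0, 2, 0)
#3 (invocation 4): componentwise max over VC(#2)=(0, 1, 0, 0), +1 at thr1, giving (0, 2, 0, 0)
#7 (invocation 10): componentwise max over VC(#3)=(0, 2, 0, 0), +1 at thr1, giving (0, 3, 0, 0)
#5 (invocation 6): componentwise max over VC(#3)=(0, 2, 0, 0), +1 at thr0, giving (1, 2, 0, 0)
#6 (invocation 9): componentwise max over VC(#1)=(0, 0, 0, 1), VC(#8)=(0, 0, 2, 0), +1 at thr3, giving (0, 0, 2, 2)
target: VC(#6) = (0, 0, 2, 2)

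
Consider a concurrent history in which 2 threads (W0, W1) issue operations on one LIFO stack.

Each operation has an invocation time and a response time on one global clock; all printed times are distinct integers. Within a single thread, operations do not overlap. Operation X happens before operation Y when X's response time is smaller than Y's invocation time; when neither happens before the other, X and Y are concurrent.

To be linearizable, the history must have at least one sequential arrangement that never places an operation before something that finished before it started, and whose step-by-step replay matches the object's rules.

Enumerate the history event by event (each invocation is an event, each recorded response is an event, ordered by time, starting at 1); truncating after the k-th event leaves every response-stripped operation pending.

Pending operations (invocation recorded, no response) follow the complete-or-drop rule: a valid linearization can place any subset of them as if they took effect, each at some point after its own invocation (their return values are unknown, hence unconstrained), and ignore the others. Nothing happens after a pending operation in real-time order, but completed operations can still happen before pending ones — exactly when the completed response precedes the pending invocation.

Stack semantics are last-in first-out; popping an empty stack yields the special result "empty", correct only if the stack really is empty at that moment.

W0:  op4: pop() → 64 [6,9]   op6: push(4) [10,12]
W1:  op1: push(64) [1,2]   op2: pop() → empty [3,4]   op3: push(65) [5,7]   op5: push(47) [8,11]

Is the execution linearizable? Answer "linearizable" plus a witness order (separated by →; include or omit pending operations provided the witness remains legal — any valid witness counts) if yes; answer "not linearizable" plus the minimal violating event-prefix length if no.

the violation lands at event 4, op2's response at time 4: events 1..3 linearize, events 1..4 do not
the completed operations (2 total) allow one real-time order; the LIFO stack replay rejects it
for example op1, op2 fails at step 2: op2 pop() → empty is not legal there

not linearizable — minimal violating prefix: 4 events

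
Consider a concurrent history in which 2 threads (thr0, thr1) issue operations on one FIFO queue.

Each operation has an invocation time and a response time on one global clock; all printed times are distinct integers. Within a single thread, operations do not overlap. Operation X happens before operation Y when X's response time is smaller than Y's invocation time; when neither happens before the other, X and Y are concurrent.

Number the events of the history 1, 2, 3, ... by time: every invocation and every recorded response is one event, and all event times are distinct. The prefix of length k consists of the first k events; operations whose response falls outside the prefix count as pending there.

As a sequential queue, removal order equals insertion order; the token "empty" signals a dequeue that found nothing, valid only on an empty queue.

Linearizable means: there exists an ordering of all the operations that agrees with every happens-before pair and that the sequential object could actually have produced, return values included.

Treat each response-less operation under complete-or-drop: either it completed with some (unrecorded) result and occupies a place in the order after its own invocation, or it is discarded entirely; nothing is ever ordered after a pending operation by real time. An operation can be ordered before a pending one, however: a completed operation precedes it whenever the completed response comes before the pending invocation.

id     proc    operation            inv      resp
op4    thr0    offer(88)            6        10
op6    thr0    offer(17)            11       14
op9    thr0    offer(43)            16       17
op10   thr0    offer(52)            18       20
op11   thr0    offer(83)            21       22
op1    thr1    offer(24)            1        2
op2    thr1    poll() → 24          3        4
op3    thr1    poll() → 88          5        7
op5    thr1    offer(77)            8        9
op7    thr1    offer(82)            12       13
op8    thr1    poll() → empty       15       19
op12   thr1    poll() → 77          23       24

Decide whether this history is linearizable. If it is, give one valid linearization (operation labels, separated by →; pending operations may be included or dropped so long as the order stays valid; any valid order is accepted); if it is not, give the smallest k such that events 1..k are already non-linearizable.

not linearizable — minimal violating prefix: 19 events

already the first 19 events (up to op8's response at time 19) admit no linearization; the first 18 still do
the 9 completed operations admit 12 real-time orders; each fails the FIFO queue replay
no completion choice of the 1 pending operation (op10) rescues it — every subset was tried
for example op1, op2, op3, op4, op5, op6, op7, op8, op9 (pending dropped) fails at step 3: op3 poll() → 88 is not legal there
for example op1, op2, op3, op4, op5, op6, op7, op9, op8 (pending dropped) fails at step 3: op3 poll() → 88 is not legal there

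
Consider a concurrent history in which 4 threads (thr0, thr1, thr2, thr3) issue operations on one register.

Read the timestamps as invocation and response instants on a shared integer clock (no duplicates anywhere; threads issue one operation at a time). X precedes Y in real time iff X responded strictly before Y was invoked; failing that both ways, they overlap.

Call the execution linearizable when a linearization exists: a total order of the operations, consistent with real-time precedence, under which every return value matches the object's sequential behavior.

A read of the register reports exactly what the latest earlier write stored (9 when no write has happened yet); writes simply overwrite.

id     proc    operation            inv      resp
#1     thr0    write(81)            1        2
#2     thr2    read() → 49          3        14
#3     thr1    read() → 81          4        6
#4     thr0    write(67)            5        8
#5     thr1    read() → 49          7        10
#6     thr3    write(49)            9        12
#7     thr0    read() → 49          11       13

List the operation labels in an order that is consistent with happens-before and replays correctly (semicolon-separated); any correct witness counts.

1. #1 write(81), leaving value 81
2. #3 read() → 81, leaving value 81
3. #4 write(67), leaving value 67
4. #6 write(49), leaving value 49
5. #2 read() → 49, leaving value 49
6. #5 read() → 49, leaving value 49
7. #7 read() → 49, leaving value 49

#1; #3; #4; #6; #2; #5; #7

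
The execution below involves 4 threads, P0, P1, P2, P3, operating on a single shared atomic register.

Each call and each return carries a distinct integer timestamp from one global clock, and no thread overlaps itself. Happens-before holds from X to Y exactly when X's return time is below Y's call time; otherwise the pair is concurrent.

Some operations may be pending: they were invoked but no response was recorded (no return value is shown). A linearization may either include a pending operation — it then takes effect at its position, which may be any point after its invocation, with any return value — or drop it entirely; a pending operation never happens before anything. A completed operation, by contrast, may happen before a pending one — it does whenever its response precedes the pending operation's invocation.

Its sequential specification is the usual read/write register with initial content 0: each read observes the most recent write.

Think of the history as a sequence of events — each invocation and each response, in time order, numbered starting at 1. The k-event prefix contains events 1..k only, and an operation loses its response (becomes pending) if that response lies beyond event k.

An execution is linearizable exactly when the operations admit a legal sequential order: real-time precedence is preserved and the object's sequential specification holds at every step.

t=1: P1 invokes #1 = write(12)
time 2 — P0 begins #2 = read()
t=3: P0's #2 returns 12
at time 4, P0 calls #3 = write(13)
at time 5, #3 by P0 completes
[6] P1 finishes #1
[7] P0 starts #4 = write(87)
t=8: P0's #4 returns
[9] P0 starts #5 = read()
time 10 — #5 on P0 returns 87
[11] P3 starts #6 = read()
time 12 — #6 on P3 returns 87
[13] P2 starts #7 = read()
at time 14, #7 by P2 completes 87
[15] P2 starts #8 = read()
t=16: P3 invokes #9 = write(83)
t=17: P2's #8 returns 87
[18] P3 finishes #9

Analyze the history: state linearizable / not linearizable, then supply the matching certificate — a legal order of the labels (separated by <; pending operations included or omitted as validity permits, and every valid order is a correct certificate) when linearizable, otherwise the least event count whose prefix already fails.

linearizable — witness: #1 < #2 < #3 < #4 < #5 < #6 < #7 < #8 < #9

after step 1 (#1 write(12)): value 12
after step 2 (#2 read() → 12): value 12
after step 3 (#3 write(13)): value 13
after step 4 (#4 write(87)): value 87
after step 5 (#5 read() → 87): value 87
after step 6 (#6 read() → 87): value 87
after step 7 (#7 read() → 87): value 87
after step 8 (#8 read() → 87): value 87
after step 9 (#9 write(83)): value 83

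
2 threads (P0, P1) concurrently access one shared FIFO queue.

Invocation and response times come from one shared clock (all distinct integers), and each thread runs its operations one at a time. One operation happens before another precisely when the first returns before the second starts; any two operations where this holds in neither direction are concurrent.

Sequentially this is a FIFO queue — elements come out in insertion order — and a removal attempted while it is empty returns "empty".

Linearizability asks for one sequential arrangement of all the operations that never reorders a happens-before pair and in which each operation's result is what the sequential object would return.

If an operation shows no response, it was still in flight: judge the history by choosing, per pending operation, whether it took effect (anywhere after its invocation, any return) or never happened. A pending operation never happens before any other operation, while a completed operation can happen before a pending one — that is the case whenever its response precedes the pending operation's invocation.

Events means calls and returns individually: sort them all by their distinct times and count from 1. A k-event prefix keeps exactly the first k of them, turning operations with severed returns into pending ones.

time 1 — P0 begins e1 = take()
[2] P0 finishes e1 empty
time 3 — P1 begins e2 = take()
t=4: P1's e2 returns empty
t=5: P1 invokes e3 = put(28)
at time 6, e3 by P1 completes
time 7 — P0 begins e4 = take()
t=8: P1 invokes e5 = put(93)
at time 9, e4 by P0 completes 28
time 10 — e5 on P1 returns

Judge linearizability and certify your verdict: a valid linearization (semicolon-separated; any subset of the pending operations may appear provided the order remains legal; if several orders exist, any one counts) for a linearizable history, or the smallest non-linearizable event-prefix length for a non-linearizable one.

linearizable — witness: e1; e2; e3; e4; e5

step 1: e1 take() → empty — queue <>
step 2: e2 take() → empty — queue <>
step 3: e3 put(28) — queue <28>
step 4: e4 take() → 28 — queue <>
step 5: e5 put(93) — queue <93>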